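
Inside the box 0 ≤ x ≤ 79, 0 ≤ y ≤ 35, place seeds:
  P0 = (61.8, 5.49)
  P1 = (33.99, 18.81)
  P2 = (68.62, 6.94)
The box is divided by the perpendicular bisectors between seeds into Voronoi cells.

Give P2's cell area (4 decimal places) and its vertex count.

Area of P2's cell: 566.6256 (4 vertices)

1. box [0,79]×[0,35]: [(0, 0) (79, 0) (79, 35) (0, 35)]
2. ⊥bis P2·P0 via (65.21,6.215): [(66.5314, 0) (79, 0) (79, 35) (59.09, 35)]  |A|=566.6256
3. ⊥bis P2·P1 via (51.305,12.875): [(66.5314, 0) (79, 0) (79, 35) (59.09, 35)]  |A|=566.6256
4. canonical 4-gon: [(66.5314, 0) (79, 0) (79, 35) (59.09, 35)]
5. shoelace: 566.6256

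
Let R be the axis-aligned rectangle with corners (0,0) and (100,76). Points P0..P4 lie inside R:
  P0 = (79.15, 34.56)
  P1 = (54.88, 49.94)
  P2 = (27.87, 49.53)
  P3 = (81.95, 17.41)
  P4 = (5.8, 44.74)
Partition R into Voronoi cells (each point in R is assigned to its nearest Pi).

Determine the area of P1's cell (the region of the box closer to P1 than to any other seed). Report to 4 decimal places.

Area of P1's cell: 1680.0268

1. box [0,100]×[0,76]: [(0, 0) (100, 0) (100, 76) (0, 76)]
2. ⊥bis P1·P0 via (67.015,42.25): [(0, 0) (40.241, 0) (88.4025, 76) (0, 76)]  |A|=4888.4536
3. ⊥bis P1·P2 via (41.375,49.735): [(42.0858, 2.9111) (88.4025, 76) (40.9763, 76)]  |A|=1733.165
4. ⊥bis P1·P3 via (68.415,33.675): [(41.953, 11.6546) (53.9564, 21.6432) (88.4025, 76) (40.9763, 76)]  |A|=1680.0268
5. ⊥bis P1·P4 via (30.34,47.34): [(41.953, 11.6546) (53.9564, 21.6432) (88.4025, 76) (40.9763, 76)]  |A|=1680.0268
6. canonical 4-gon: [(41.953, 11.6546) (53.9564, 21.6432) (88.4025, 76) (40.9763, 76)]
7. shoelace: 1680.0268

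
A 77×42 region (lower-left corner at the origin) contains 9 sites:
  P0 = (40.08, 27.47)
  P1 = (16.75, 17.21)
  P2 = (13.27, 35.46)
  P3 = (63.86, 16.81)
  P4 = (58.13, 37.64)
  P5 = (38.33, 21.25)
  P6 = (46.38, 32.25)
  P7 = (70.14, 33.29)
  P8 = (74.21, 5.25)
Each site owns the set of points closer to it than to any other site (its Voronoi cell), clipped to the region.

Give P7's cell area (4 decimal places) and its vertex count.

Area of P7's cell: 241.6496 (4 vertices)

1. box [0,77]×[0,42]: [(0, 0) (77, 0) (77, 42) (0, 42)]
2. ⊥bis P7·P0 via (55.11,30.38): [(60.992, 0) (77, 0) (77, 42) (52.8602, 42)]  |A|=843.1043
3. ⊥bis P7·P1 via (43.445,25.25): [(60.992, 0) (77, 0) (77, 42) (52.8602, 42)]  |A|=843.1043
4. ⊥bis P7·P2 via (41.705,34.375): [(60.992, 0) (77, 0) (77, 42) (52.8602, 42)]  |A|=843.1043
5. ⊥bis P7·P3 via (67,25.05): [(55.277, 29.5172) (77, 21.2393) (77, 42) (52.8602, 42)]  |A|=376.1572
6. ⊥bis P7·P4 via (64.135,35.465): [(61.1677, 27.2725) (77, 21.2393) (77, 42) (66.502, 42)]  |A|=241.6496
7. ⊥bis P7·P5 via (54.235,27.27): [(61.1677, 27.2725) (77, 21.2393) (77, 42) (66.502, 42)]  |A|=241.6496
8. ⊥bis P7·P6 via (58.26,32.77): [(61.1677, 27.2725) (77, 21.2393) (77, 42) (66.502, 42)]  |A|=241.6496
9. ⊥bis P7·P8 via (72.175,19.27): [(61.1677, 27.2725) (77, 21.2393) (77, 42) (66.502, 42)]  |A|=241.6496
10. canonical 4-gon: [(61.1677, 27.2725) (77, 21.2393) (77, 42) (66.502, 42)]
11. shoelace: 241.6496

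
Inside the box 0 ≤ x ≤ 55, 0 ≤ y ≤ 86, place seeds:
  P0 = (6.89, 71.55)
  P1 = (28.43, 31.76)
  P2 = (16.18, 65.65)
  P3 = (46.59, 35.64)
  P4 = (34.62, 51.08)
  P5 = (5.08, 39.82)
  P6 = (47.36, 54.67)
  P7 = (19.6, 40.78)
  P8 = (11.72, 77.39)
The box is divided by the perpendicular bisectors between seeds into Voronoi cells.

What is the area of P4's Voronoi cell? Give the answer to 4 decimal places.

Area of P4's cell: 364.3722

1. box [0,55]×[0,86]: [(0, 0) (55, 0) (55, 86) (0, 86)]
2. ⊥bis P4·P0 via (20.755,61.315): [(0, 33.1989) (0, 0) (55, 0) (55, 86) (38.9772, 86)]  |A|=3700.9806
3. ⊥bis P4·P1 via (31.525,41.42): [(10.9378, 48.016) (55, 33.8988) (55, 86) (38.9772, 86)]  |A|=1452.1519
4. ⊥bis P4·P2 via (25.4,58.365): [(15.9533, 46.4091) (55, 33.8988) (55, 86) (47.2352, 86)]  |A|=1170.8984
5. ⊥bis P4·P3 via (40.605,43.36): [(15.9533, 46.4091) (36.1792, 39.9288) (55, 54.5199) (55, 86) (47.2352, 86)]  |A|=976.8453
6. ⊥bis P4·P5 via (19.85,45.45): [(18.3353, 49.4238) (19.9757, 45.1203) (36.1792, 39.9288) (55, 54.5199) (55, 86) (47.2352, 86)]  |A|=969.2473
7. ⊥bis P4·P6 via (40.99,52.875): [(35.7513, 71.4658) (18.3353, 49.4238) (19.9757, 45.1203) (36.1792, 39.9288) (43.1215, 45.3109)]  |A|=420.5681
8. ⊥bis P4·P7 via (27.11,45.93): [(35.7513, 71.4658) (21.7503, 53.7458) (29.8304, 41.9629) (36.1792, 39.9288) (43.1215, 45.3109)]  |A|=364.3722
9. ⊥bis P4·P8 via (23.17,64.235): [(35.7513, 71.4658) (21.7503, 53.7458) (29.8304, 41.9629) (36.1792, 39.9288) (43.1215, 45.3109)]  |A|=364.3722
10. canonical 5-gon: [(35.7513, 71.4658) (21.7503, 53.7458) (29.8304, 41.9629) (36.1792, 39.9288) (43.1215, 45.3109)]
11. shoelace: 364.3722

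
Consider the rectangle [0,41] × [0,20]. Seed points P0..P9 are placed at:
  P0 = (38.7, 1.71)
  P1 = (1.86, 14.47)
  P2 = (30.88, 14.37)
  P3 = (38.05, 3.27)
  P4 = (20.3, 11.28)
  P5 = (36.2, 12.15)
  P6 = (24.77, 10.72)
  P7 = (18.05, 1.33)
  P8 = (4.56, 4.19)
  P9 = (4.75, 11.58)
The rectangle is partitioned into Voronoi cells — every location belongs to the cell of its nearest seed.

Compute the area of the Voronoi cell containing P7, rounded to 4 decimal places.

1. box [0,41]×[0,20]: [(0, 0) (41, 0) (41, 20) (0, 20)]
2. ⊥bis P7·P0 via (28.375,1.52): [(0, 0) (28.403, 0) (28.0349, 20) (0, 20)]  |A|=564.379
3. ⊥bis P7·P1 via (9.955,7.9): [(3.5433, 0) (28.403, 0) (28.0349, 20) (19.7755, 20)]  |A|=331.1913
4. ⊥bis P7·P2 via (24.465,7.85): [(16.3748, 15.8099) (3.5433, 0) (28.403, 0) (28.3285, 4.0488)]  |A|=220.2756
5. ⊥bis P7·P3 via (28.05,2.3): [(27.8331, 4.5361) (16.3748, 15.8099) (3.5433, 0) (28.2731, 0)]  |A|=218.9964
6. ⊥bis P7·P4 via (19.175,6.305): [(27.8518, 4.3429) (10.291, 8.314) (3.5433, 0) (28.2731, 0)]  |A|=140.0975
7. ⊥bis P7·P5 via (27.125,6.74): [(27.8518, 4.3429) (10.291, 8.314) (3.5433, 0) (28.2731, 0)]  |A|=140.0975
8. ⊥bis P7·P6 via (21.41,6.025): [(28.157, 1.1964) (21.8705, 5.6955) (10.291, 8.314) (3.5433, 0) (28.2731, 0)]  |A|=130.8938
9. ⊥bis P7·P8 via (11.305,2.76): [(28.157, 1.1964) (21.8705, 5.6955) (12.3822, 7.8411) (10.7199, 0) (28.2731, 0)]  |A|=92.469
10. ⊥bis P7·P9 via (11.4,6.455): [(28.157, 1.1964) (21.8705, 5.6955) (12.4554, 7.8245) (12.3496, 7.6872) (10.7199, 0) (28.2731, 0)]  |A|=92.4631
11. canonical 6-gon: [(28.157, 1.1964) (21.8705, 5.6955) (12.4554, 7.8245) (12.3496, 7.6872) (10.7199, 0) (28.2731, 0)]
12. shoelace: 92.4631

Area of P7's cell: 92.4631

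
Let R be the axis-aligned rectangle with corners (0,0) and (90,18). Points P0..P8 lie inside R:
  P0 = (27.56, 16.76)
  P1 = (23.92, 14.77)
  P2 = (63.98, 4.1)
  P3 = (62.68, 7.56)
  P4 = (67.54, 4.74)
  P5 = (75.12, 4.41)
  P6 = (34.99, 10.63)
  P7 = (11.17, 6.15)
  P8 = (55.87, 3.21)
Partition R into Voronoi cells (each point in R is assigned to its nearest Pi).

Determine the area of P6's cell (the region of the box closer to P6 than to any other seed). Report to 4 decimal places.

Area of P6's cell: 313.0255

1. box [0,90]×[0,18]: [(0, 0) (90, 0) (90, 18) (0, 18)]
2. ⊥bis P6·P0 via (31.275,13.695): [(19.9762, 0) (90, 0) (90, 18) (34.8268, 18)]  |A|=1126.7736
3. ⊥bis P6·P1 via (29.455,12.7): [(28.6266, 10.485) (24.7054, 0) (90, 0) (90, 18) (34.8268, 18)]  |A|=1101.9806
4. ⊥bis P6·P2 via (49.485,7.365): [(28.6266, 10.485) (24.7054, 0) (47.826, 0) (51.8805, 18) (34.8268, 18)]  |A|=379.3397
5. ⊥bis P6·P3 via (48.835,9.095): [(28.6266, 10.485) (24.7054, 0) (47.826, 0) (47.8272, 0.0053) (49.8223, 18) (34.8268, 18)]  |A|=360.821
6. ⊥bis P6·P4 via (51.265,7.685): [(28.6266, 10.485) (24.7054, 0) (47.826, 0) (47.8272, 0.0053) (49.8223, 18) (34.8268, 18)]  |A|=360.821
7. ⊥bis P6·P5 via (55.055,7.52): [(28.6266, 10.485) (24.7054, 0) (47.826, 0) (47.8272, 0.0053) (49.8223, 18) (34.8268, 18)]  |A|=360.821
8. ⊥bis P6·P7 via (23.08,8.39): [(28.6266, 10.485) (24.7054, 0) (47.826, 0) (47.8272, 0.0053) (49.8223, 18) (34.8268, 18)]  |A|=360.821
9. ⊥bis P6·P8 via (45.43,6.92): [(28.6266, 10.485) (24.7054, 0) (42.9709, 0) (49.3674, 18) (34.8268, 18)]  |A|=313.0255
10. canonical 5-gon: [(28.6266, 10.485) (24.7054, 0) (42.9709, 0) (49.3674, 18) (34.8268, 18)]
11. shoelace: 313.0255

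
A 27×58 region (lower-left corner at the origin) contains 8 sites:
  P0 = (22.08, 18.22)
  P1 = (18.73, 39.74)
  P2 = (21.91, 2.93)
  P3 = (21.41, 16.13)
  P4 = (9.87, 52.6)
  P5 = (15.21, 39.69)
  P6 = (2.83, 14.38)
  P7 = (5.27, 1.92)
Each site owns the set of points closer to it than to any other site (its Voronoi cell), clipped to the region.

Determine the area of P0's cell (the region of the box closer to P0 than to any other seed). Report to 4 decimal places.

Area of P0's cell: 168.0679

1. box [0,27]×[0,58]: [(0, 0) (27, 0) (27, 58) (0, 58)]
2. ⊥bis P0·P1 via (20.405,28.98): [(0, 25.8036) (0, 0) (27, 0) (27, 30.0066)]  |A|=753.4378
3. ⊥bis P0·P2 via (21.995,10.575): [(0, 25.8036) (0, 10.8195) (27, 10.5194) (27, 30.0066)]  |A|=465.3627
4. ⊥bis P0·P3 via (21.745,17.175): [(0, 25.8036) (0, 24.1459) (27, 15.4904) (27, 30.0066)]  |A|=218.3482
5. ⊥bis P0·P4 via (15.975,35.41): [(0, 25.8036) (0, 24.1459) (27, 15.4904) (27, 30.0066)]  |A|=218.3482
6. ⊥bis P0·P5 via (18.645,28.955): [(17.1297, 28.4701) (1.8061, 23.5669) (27, 15.4904) (27, 30.0066)]  |A|=195.2861
7. ⊥bis P0·P6 via (12.455,16.3): [(17.1297, 28.4701) (10.4534, 26.3339) (11.6339, 20.4164) (27, 15.4904) (27, 30.0066)]  |A|=168.0679
8. ⊥bis P0·P7 via (13.675,10.07): [(17.1297, 28.4701) (10.4534, 26.3339) (11.6339, 20.4164) (27, 15.4904) (27, 30.0066)]  |A|=168.0679
9. canonical 5-gon: [(17.1297, 28.4701) (10.4534, 26.3339) (11.6339, 20.4164) (27, 15.4904) (27, 30.0066)]
10. shoelace: 168.0679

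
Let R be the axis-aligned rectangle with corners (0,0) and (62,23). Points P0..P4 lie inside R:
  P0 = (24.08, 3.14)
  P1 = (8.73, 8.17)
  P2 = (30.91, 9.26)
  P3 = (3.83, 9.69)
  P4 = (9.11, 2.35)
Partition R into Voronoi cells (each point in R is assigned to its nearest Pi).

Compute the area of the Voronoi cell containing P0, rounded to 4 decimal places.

Area of P0's cell: 133.5255

1. box [0,62]×[0,23]: [(0, 0) (62, 0) (62, 23) (0, 23)]
2. ⊥bis P0·P1 via (16.405,5.655): [(14.5519, 0) (62, 0) (62, 23) (22.0887, 23)]  |A|=1004.6324
3. ⊥bis P0·P2 via (27.495,6.2): [(19.5054, 15.1165) (14.5519, 0) (33.0505, 0)]  |A|=139.8166
4. ⊥bis P0·P3 via (13.955,6.415): [(19.5054, 15.1165) (14.5519, 0) (33.0505, 0)]  |A|=139.8166
5. ⊥bis P0·P4 via (16.595,2.745): [(19.5054, 15.1165) (16.4364, 5.7508) (16.7399, 0) (33.0505, 0)]  |A|=133.5255
6. canonical 4-gon: [(19.5054, 15.1165) (16.4364, 5.7508) (16.7399, 0) (33.0505, 0)]
7. shoelace: 133.5255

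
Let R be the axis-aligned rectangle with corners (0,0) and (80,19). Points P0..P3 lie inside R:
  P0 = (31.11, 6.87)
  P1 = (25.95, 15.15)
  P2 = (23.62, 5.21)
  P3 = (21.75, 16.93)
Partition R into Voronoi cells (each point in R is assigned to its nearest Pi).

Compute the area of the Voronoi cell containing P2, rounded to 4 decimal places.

Area of P2's cell: 259.8286

1. box [0,80]×[0,19]: [(0, 0) (80, 0) (80, 19) (0, 19)]
2. ⊥bis P2·P0 via (27.365,6.04): [(0, 0) (28.7036, 0) (24.4927, 19) (0, 19)]  |A|=505.3651
3. ⊥bis P2·P1 via (24.785,10.18): [(0, 15.9898) (0, 0) (28.7036, 0) (26.5386, 9.769)]  |A|=352.3749
4. ⊥bis P2·P3 via (22.685,11.07): [(21.6754, 10.9089) (0, 7.4505) (0, 0) (28.7036, 0) (26.5386, 9.769)]  |A|=259.8286
5. canonical 5-gon: [(21.6754, 10.9089) (0, 7.4505) (0, 0) (28.7036, 0) (26.5386, 9.769)]
6. shoelace: 259.8286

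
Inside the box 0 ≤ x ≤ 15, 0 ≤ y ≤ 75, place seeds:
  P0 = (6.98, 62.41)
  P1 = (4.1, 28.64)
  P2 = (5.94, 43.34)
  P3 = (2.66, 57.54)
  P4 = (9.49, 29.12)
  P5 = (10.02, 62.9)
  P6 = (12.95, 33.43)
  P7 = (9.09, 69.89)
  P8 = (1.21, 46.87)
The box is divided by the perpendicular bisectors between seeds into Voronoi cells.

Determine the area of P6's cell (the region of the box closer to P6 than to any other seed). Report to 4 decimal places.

1. box [0,15]×[0,75]: [(0, 0) (15, 0) (15, 75) (0, 75)]
2. ⊥bis P6·P0 via (9.965,47.92): [(0, 45.8672) (0, 0) (15, 0) (15, 48.9572)]  |A|=711.183
3. ⊥bis P6·P1 via (8.525,31.035): [(0.4473, 45.9593) (15, 19.0718) (15, 48.9572)]  |A|=217.4566
4. ⊥bis P6·P2 via (9.445,38.385): [(5.903, 35.8795) (15, 19.0718) (15, 42.3144)]  |A|=105.7195
5. ⊥bis P6·P3 via (7.805,45.485): [(5.903, 35.8795) (15, 19.0718) (15, 42.3144)]  |A|=105.7195
6. ⊥bis P6·P4 via (11.22,31.275): [(5.903, 35.8795) (6.2246, 35.2852) (15, 28.2405) (15, 42.3144)]  |A|=65.4901
7. ⊥bis P6·P5 via (11.485,48.165): [(5.903, 35.8795) (6.2246, 35.2852) (15, 28.2405) (15, 42.3144)]  |A|=65.4901
8. ⊥bis P6·P7 via (11.02,51.66): [(5.903, 35.8795) (6.2246, 35.2852) (15, 28.2405) (15, 42.3144)]  |A|=65.4901
9. ⊥bis P6·P8 via (7.08,40.15): [(5.903, 35.8795) (6.2246, 35.2852) (15, 28.2405) (15, 42.3144)]  |A|=65.4901
10. canonical 4-gon: [(5.903, 35.8795) (6.2246, 35.2852) (15, 28.2405) (15, 42.3144)]
11. shoelace: 65.4901

Area of P6's cell: 65.4901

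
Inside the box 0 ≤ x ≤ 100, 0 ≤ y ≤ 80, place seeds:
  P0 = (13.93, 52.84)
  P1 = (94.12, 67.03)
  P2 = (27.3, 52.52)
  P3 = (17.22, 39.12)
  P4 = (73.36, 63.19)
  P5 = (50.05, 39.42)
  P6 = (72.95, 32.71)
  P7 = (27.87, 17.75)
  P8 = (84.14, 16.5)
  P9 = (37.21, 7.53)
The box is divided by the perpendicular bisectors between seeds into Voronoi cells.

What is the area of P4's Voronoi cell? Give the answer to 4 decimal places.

Area of P4's cell: 1024.6342

1. box [0,100]×[0,80]: [(0, 0) (100, 0) (100, 80) (0, 80)]
2. ⊥bis P4·P0 via (43.645,58.015): [(53.7486, 0) (100, 0) (100, 80) (39.8162, 80)]  |A|=4257.4086
3. ⊥bis P4·P1 via (83.74,65.11): [(53.7486, 0) (95.7835, 0) (80.9858, 80) (39.8162, 80)]  |A|=3328.1785
4. ⊥bis P4·P2 via (50.33,57.855): [(63.7324, 0) (95.7835, 0) (80.9858, 80) (45.2, 80)]  |A|=2713.4748
5. ⊥bis P4·P3 via (45.29,51.155): [(59.63, 17.7088) (67.2227, 0) (95.7835, 0) (80.9858, 80) (45.2, 80)]  |A|=2682.5701
6. ⊥bis P4·P5 via (61.705,51.305): [(48.9497, 63.8135) (91.742, 21.8493) (80.9858, 80) (45.2, 80)]  |A|=1308.137
7. ⊥bis P4·P6 via (73.155,47.95): [(48.9497, 63.8135) (65.0145, 48.0595) (86.9484, 47.7645) (80.9858, 80) (45.2, 80)]  |A|=1024.6342
8. ⊥bis P4·P7 via (50.615,40.47): [(48.9497, 63.8135) (65.0145, 48.0595) (86.9484, 47.7645) (80.9858, 80) (45.2, 80)]  |A|=1024.6342
9. ⊥bis P4·P8 via (78.75,39.845): [(48.9497, 63.8135) (65.0145, 48.0595) (86.9484, 47.7645) (80.9858, 80) (45.2, 80)]  |A|=1024.6342
10. ⊥bis P4·P9 via (55.285,35.36): [(48.9497, 63.8135) (65.0145, 48.0595) (86.9484, 47.7645) (80.9858, 80) (45.2, 80)]  |A|=1024.6342
11. canonical 5-gon: [(48.9497, 63.8135) (65.0145, 48.0595) (86.9484, 47.7645) (80.9858, 80) (45.2, 80)]
12. shoelace: 1024.6342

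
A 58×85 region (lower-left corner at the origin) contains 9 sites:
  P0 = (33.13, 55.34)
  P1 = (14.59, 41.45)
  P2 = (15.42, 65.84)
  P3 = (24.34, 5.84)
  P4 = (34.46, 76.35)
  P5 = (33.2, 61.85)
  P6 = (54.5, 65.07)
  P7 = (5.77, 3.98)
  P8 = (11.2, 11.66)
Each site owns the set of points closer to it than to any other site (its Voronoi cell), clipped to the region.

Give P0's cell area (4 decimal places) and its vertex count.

1. box [0,58]×[0,85]: [(0, 0) (58, 0) (58, 85) (0, 85)]
2. ⊥bis P0·P1 via (23.86,48.395): [(0, 80.2427) (58, 2.8258) (58, 85) (0, 85)]  |A|=2521.0126
3. ⊥bis P0·P2 via (24.275,60.59): [(20.0555, 53.4731) (58, 2.8258) (58, 85) (38.7473, 85)]  |A|=1862.5164
4. ⊥bis P0·P3 via (28.735,30.59): [(20.0555, 53.4731) (38.4982, 28.8563) (58, 25.3932) (58, 85) (38.7473, 85)]  |A|=1642.4642
5. ⊥bis P0·P4 via (33.795,65.845): [(27.6223, 66.2358) (20.0555, 53.4731) (38.4982, 28.8563) (58, 25.3932) (58, 64.3127)]  |A|=1147.6175
6. ⊥bis P0·P5 via (33.165,58.595): [(23.156, 58.7026) (20.0555, 53.4731) (38.4982, 28.8563) (58, 25.3932) (58, 58.328)]  |A|=924.6365
7. ⊥bis P0·P6 via (43.815,60.205): [(44.6041, 58.472) (23.156, 58.7026) (20.0555, 53.4731) (38.4982, 28.8563) (58, 25.3932) (58, 29.0505)]  |A|=728.5368
8. ⊥bis P0·P7 via (19.45,29.66): [(44.6041, 58.472) (23.156, 58.7026) (20.0555, 53.4731) (38.4982, 28.8563) (58, 25.3932) (58, 29.0505)]  |A|=728.5368
9. ⊥bis P0·P8 via (22.165,33.5): [(44.6041, 58.472) (23.156, 58.7026) (20.0555, 53.4731) (38.4982, 28.8563) (58, 25.3932) (58, 29.0505)]  |A|=728.5368
10. canonical 6-gon: [(44.6041, 58.472) (23.156, 58.7026) (20.0555, 53.4731) (38.4982, 28.8563) (58, 25.3932) (58, 29.0505)]
11. shoelace: 728.5368

Area of P0's cell: 728.5368 (6 vertices)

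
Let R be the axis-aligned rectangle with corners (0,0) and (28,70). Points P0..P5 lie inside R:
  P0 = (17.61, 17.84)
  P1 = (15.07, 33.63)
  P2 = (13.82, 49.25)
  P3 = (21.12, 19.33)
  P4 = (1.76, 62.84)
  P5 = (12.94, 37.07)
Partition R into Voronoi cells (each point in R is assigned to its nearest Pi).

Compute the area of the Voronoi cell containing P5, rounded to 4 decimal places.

Area of P5's cell: 220.1555

1. box [0,28]×[0,70]: [(0, 0) (28, 0) (28, 70) (0, 70)]
2. ⊥bis P5·P0 via (15.275,27.455): [(0, 23.7455) (28, 30.5453) (28, 70) (0, 70)]  |A|=1199.9297
3. ⊥bis P5·P1 via (14.005,35.35): [(0, 26.6783) (28, 44.0155) (28, 70) (0, 70)]  |A|=970.2867
4. ⊥bis P5·P2 via (13.38,43.16): [(0, 44.1267) (0, 26.6783) (25.235, 42.3035)]  |A|=220.1555
5. ⊥bis P5·P3 via (17.03,28.2): [(0, 44.1267) (0, 26.6783) (25.235, 42.3035)]  |A|=220.1555
6. ⊥bis P5·P4 via (7.35,49.955): [(0, 44.1267) (0, 26.6783) (25.235, 42.3035)]  |A|=220.1555
7. canonical 3-gon: [(0, 44.1267) (0, 26.6783) (25.235, 42.3035)]
8. shoelace: 220.1555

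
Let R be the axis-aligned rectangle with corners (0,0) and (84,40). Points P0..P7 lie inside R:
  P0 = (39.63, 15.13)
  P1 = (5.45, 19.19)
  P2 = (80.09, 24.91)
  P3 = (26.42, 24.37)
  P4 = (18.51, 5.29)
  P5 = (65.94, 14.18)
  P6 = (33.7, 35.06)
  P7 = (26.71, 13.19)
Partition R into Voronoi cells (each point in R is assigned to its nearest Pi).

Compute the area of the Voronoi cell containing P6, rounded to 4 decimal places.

Area of P6's cell: 399.0829

1. box [0,84]×[0,40]: [(0, 0) (84, 0) (84, 40) (0, 40)]
2. ⊥bis P6·P0 via (36.665,25.095): [(0, 14.1856) (84, 39.1791) (84, 40) (0, 40)]  |A|=1118.6798
3. ⊥bis P6·P1 via (19.575,27.125): [(22.9996, 21.029) (84, 39.1791) (84, 40) (12.3422, 40)]  |A|=704.748
4. ⊥bis P6·P2 via (56.895,29.985): [(22.9996, 21.029) (57.1593, 31.1929) (59.0863, 40) (12.3422, 40)]  |A|=584.0226
5. ⊥bis P6·P3 via (30.06,29.715): [(36.7896, 25.1321) (57.1593, 31.1929) (59.0863, 40) (14.9574, 40)]  |A|=411.9114
6. ⊥bis P6·P4 via (26.105,20.175): [(36.7896, 25.1321) (57.1593, 31.1929) (59.0863, 40) (14.9574, 40)]  |A|=411.9114
7. ⊥bis P6·P5 via (49.82,24.62): [(36.7896, 25.1321) (53.3411, 30.0568) (58.7319, 38.3806) (59.0863, 40) (14.9574, 40)]  |A|=399.0829
8. ⊥bis P6·P7 via (30.205,24.125): [(36.7896, 25.1321) (53.3411, 30.0568) (58.7319, 38.3806) (59.0863, 40) (14.9574, 40)]  |A|=399.0829
9. canonical 5-gon: [(36.7896, 25.1321) (53.3411, 30.0568) (58.7319, 38.3806) (59.0863, 40) (14.9574, 40)]
10. shoelace: 399.0829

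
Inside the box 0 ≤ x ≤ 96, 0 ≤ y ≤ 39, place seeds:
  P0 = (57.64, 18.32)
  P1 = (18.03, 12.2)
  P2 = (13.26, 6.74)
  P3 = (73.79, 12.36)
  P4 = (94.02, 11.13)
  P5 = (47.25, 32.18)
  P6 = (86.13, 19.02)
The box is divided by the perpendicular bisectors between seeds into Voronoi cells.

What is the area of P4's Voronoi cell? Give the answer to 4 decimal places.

Area of P4's cell: 184.7830

1. box [0,96]×[0,39]: [(0, 0) (96, 0) (96, 39) (0, 39)]
2. ⊥bis P4·P0 via (75.83,14.725): [(72.9198, 0) (96, 0) (96, 39) (80.6276, 39)]  |A|=749.8252
3. ⊥bis P4·P1 via (56.025,11.665): [(72.9198, 0) (96, 0) (96, 39) (80.6276, 39)]  |A|=749.8252
4. ⊥bis P4·P2 via (53.64,8.935): [(72.9198, 0) (96, 0) (96, 39) (80.6276, 39)]  |A|=749.8252
5. ⊥bis P4·P3 via (83.905,11.745): [(83.1909, 0) (96, 0) (96, 39) (85.5621, 39)]  |A|=453.3161
6. ⊥bis P4·P5 via (70.635,21.655): [(83.1909, 0) (96, 0) (96, 39) (85.5621, 39)]  |A|=453.3161
7. ⊥bis P4·P6 via (90.075,15.075): [(83.7211, 8.7211) (83.1909, 0) (96, 0) (96, 21)]  |A|=184.783
8. canonical 4-gon: [(83.7211, 8.7211) (83.1909, 0) (96, 0) (96, 21)]
9. shoelace: 184.783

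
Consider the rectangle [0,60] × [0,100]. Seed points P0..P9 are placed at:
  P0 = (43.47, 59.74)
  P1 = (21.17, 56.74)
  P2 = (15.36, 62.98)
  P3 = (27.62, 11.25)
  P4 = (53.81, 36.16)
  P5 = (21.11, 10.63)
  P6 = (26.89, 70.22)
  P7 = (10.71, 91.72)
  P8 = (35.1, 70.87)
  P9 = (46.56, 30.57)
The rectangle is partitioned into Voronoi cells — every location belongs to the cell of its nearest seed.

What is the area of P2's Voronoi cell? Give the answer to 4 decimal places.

Area of P2's cell: 474.3762

1. box [0,60]×[0,100]: [(0, 0) (60, 0) (60, 100) (0, 100)]
2. ⊥bis P2·P0 via (29.415,61.36): [(0, 0) (22.3426, 0) (33.8687, 100) (0, 100)]  |A|=2810.563
3. ⊥bis P2·P1 via (18.265,59.86): [(0, 42.8536) (30.5618, 71.3094) (33.8687, 100) (0, 100)]  |A|=1359.1038
4. ⊥bis P2·P3 via (21.49,37.115): [(0, 42.8536) (30.5618, 71.3094) (33.8687, 100) (0, 100)]  |A|=1359.1038
5. ⊥bis P2·P4 via (34.585,49.57): [(0, 42.8536) (30.5618, 71.3094) (33.8687, 100) (0, 100)]  |A|=1359.1038
6. ⊥bis P2·P5 via (18.235,36.805): [(0, 42.8536) (30.5618, 71.3094) (33.8687, 100) (0, 100)]  |A|=1359.1038
7. ⊥bis P2·P6 via (21.125,66.6): [(0, 42.8536) (22.7406, 64.0272) (0.1522, 100) (0, 100)]  |A|=652.5082
8. ⊥bis P2·P7 via (13.035,77.35): [(0, 75.241) (0, 42.8536) (22.7406, 64.0272) (14.2512, 77.5468)]  |A|=474.3762
9. ⊥bis P2·P8 via (25.23,66.925): [(0, 75.241) (0, 42.8536) (22.7406, 64.0272) (14.2512, 77.5468)]  |A|=474.3762
10. ⊥bis P2·P9 via (30.96,46.775): [(0, 75.241) (0, 42.8536) (22.7406, 64.0272) (14.2512, 77.5468)]  |A|=474.3762
11. canonical 4-gon: [(0, 75.241) (0, 42.8536) (22.7406, 64.0272) (14.2512, 77.5468)]
12. shoelace: 474.3762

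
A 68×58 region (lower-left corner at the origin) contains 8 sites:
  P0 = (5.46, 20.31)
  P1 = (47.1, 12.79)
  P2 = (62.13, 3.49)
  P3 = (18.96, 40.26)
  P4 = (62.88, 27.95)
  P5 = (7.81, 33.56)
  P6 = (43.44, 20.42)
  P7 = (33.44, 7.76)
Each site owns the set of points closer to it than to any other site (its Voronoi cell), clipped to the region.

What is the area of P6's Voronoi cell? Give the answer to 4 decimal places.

Area of P6's cell: 477.5390

1. box [0,68]×[0,58]: [(0, 0) (68, 0) (68, 58) (0, 58)]
2. ⊥bis P6·P0 via (24.45,20.365): [(24.509, 0) (68, 0) (68, 58) (24.341, 58)]  |A|=2527.3505
3. ⊥bis P6·P1 via (45.27,16.605): [(24.4898, 6.637) (68, 27.5083) (68, 58) (24.341, 58)]  |A|=1784.5798
4. ⊥bis P6·P2 via (52.785,11.955): [(24.4898, 6.637) (66.0081, 26.5528) (68, 28.7517) (68, 58) (24.341, 58)]  |A|=1783.3414
5. ⊥bis P6·P3 via (31.2,30.34): [(24.4452, 22.0055) (24.4898, 6.637) (66.0081, 26.5528) (68, 28.7517) (68, 58) (53.6173, 58)]  |A|=1256.4495
6. ⊥bis P6·P4 via (53.16,24.185): [(44.4454, 46.6832) (24.4452, 22.0055) (24.4898, 6.637) (54.3997, 20.9844)]  |A|=609.9692
7. ⊥bis P6·P5 via (25.625,26.99): [(44.4454, 46.6832) (24.4452, 22.0055) (24.4898, 6.637) (54.3997, 20.9844)]  |A|=609.9692
8. ⊥bis P6·P7 via (38.44,14.09): [(44.4454, 46.6832) (25.9962, 23.9192) (39.0396, 13.6164) (54.3997, 20.9844)]  |A|=477.539
9. canonical 4-gon: [(44.4454, 46.6832) (25.9962, 23.9192) (39.0396, 13.6164) (54.3997, 20.9844)]
10. shoelace: 477.539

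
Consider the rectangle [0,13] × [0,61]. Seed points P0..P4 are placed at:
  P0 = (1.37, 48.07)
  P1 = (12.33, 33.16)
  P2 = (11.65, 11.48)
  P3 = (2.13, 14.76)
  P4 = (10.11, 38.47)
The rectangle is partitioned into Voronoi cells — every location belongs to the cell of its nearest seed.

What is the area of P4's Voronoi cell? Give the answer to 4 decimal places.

Area of P4's cell: 131.5633

1. box [0,13]×[0,61]: [(0, 0) (13, 0) (13, 61) (0, 61)]
2. ⊥bis P4·P0 via (5.74,43.27): [(0, 38.0442) (0, 0) (13, 0) (13, 49.8796)]  |A|=571.5049
3. ⊥bis P4·P1 via (11.22,35.815): [(0, 38.0442) (0, 31.1242) (13, 36.5592) (13, 49.8796)]  |A|=131.5633
4. ⊥bis P4·P2 via (10.88,24.975): [(0, 38.0442) (0, 31.1242) (13, 36.5592) (13, 49.8796)]  |A|=131.5633
5. ⊥bis P4·P3 via (6.12,26.615): [(0, 38.0442) (0, 31.1242) (13, 36.5592) (13, 49.8796)]  |A|=131.5633
6. canonical 4-gon: [(0, 38.0442) (0, 31.1242) (13, 36.5592) (13, 49.8796)]
7. shoelace: 131.5633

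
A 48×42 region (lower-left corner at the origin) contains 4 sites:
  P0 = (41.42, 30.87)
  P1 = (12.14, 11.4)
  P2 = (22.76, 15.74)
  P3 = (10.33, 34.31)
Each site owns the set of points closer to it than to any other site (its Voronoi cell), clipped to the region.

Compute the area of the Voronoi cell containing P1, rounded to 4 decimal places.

Area of P1's cell: 414.0687

1. box [0,48]×[0,42]: [(0, 0) (48, 0) (48, 42) (0, 42)]
2. ⊥bis P1·P0 via (26.78,21.135): [(0, 0) (40.8339, 0) (12.9056, 42) (0, 42)]  |A|=1128.5303
3. ⊥bis P1·P2 via (17.45,13.57): [(0, 0) (22.9956, 0) (5.8317, 42) (0, 42)]  |A|=605.3727
4. ⊥bis P1·P3 via (11.235,22.855): [(0, 21.9674) (0, 0) (22.9956, 0) (13.5799, 23.0403)]  |A|=414.0687
5. canonical 4-gon: [(0, 21.9674) (0, 0) (22.9956, 0) (13.5799, 23.0403)]
6. shoelace: 414.0687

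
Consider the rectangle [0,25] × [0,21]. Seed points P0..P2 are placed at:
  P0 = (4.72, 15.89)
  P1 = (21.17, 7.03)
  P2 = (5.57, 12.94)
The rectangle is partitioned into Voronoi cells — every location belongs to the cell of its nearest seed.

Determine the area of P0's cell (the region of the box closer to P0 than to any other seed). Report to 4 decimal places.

Area of P0's cell: 96.1731

1. box [0,25]×[0,21]: [(0, 0) (25, 0) (25, 21) (0, 21)]
2. ⊥bis P0·P1 via (12.945,11.46): [(0, 0) (6.7726, 0) (18.0833, 21) (0, 21)]  |A|=260.9868
3. ⊥bis P0·P2 via (5.145,14.415): [(0, 12.9325) (16.2618, 17.6181) (18.0833, 21) (0, 21)]  |A|=96.1731
4. canonical 4-gon: [(0, 12.9325) (16.2618, 17.6181) (18.0833, 21) (0, 21)]
5. shoelace: 96.1731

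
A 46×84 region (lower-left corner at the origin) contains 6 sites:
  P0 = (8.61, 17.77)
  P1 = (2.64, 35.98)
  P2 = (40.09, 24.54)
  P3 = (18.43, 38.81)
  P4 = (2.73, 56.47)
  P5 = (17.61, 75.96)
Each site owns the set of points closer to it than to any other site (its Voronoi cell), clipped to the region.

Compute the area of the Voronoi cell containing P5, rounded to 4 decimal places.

1. box [0,46]×[0,84]: [(0, 0) (46, 0) (46, 84) (0, 84)]
2. ⊥bis P5·P0 via (13.11,46.865): [(0, 48.8927) (46, 41.778) (46, 84) (0, 84)]  |A|=1778.5736
3. ⊥bis P5·P1 via (10.125,55.97): [(0, 59.7612) (46, 42.5371) (46, 84) (0, 84)]  |A|=1511.1404
4. ⊥bis P5·P2 via (28.85,50.25): [(0, 59.7612) (27.2589, 49.5544) (46, 57.7477) (46, 84) (0, 84)]  |A|=1368.6087
5. ⊥bis P5·P3 via (18.02,57.385): [(0, 59.7612) (6.9959, 57.1417) (46, 58.0026) (46, 84) (0, 84)]  |A|=1209.5306
6. ⊥bis P5·P4 via (10.17,66.215): [(0, 73.9795) (21.6312, 57.4647) (46, 58.0026) (46, 84) (0, 84)]  |A|=1035.4522
7. canonical 5-gon: [(0, 73.9795) (21.6312, 57.4647) (46, 58.0026) (46, 84) (0, 84)]
8. shoelace: 1035.4522

Area of P5's cell: 1035.4522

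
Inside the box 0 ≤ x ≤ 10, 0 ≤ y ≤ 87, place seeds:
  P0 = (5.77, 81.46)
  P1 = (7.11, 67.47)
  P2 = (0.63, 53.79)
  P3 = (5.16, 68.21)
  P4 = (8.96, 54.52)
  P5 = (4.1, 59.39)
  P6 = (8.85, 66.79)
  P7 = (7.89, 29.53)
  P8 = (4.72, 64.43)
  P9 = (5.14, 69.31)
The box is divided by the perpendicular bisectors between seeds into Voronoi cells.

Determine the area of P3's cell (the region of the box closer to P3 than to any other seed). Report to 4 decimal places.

Area of P3's cell: 13.0678

1. box [0,10]×[0,87]: [(0, 0) (10, 0) (10, 87) (0, 87)]
2. ⊥bis P3·P0 via (5.465,74.835): [(0, 75.0866) (0, 0) (10, 0) (10, 74.6262)]  |A|=748.5641
3. ⊥bis P3·P1 via (6.135,67.84): [(8.7324, 74.6846) (0, 75.0866) (0, 51.6734)]  |A|=102.2268
4. ⊥bis P3·P2 via (2.895,61): [(3.4707, 60.8192) (8.7324, 74.6846) (0, 75.0866) (0, 61.9095)]  |A|=84.4639
5. ⊥bis P3·P4 via (7.06,61.365): [(3.4707, 60.8192) (8.7324, 74.6846) (0, 75.0866) (0, 61.9095)]  |A|=84.4639
6. ⊥bis P3·P5 via (4.63,63.8): [(4.6031, 63.8032) (8.7324, 74.6846) (0, 75.0866) (0, 64.3564)]  |A|=73.0363
7. ⊥bis P3·P6 via (7.005,67.5): [(4.6031, 63.8032) (8.7324, 74.6846) (0, 75.0866) (0, 64.3564)]  |A|=73.0363
8. ⊥bis P3·P7 via (6.525,48.87): [(4.6031, 63.8032) (8.7324, 74.6846) (0, 75.0866) (0, 64.3564)]  |A|=73.0363
9. ⊥bis P3·P8 via (4.94,66.32): [(5.532, 66.2511) (8.7324, 74.6846) (0, 75.0866) (0, 66.895)]  |A|=60.1237
10. ⊥bis P3·P9 via (5.15,68.76): [(5.532, 66.2511) (6.4934, 68.7844) (0, 68.6664) (0, 66.895)]  |A|=13.0678
11. canonical 4-gon: [(5.532, 66.2511) (6.4934, 68.7844) (0, 68.6664) (0, 66.895)]
12. shoelace: 13.0678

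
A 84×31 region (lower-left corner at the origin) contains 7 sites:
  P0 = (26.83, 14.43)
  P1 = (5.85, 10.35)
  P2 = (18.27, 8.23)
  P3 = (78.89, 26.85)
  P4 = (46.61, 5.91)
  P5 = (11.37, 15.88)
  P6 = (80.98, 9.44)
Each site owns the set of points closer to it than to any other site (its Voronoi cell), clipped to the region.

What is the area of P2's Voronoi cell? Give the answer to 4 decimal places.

Area of P2's cell: 190.8380

1. box [0,84]×[0,31]: [(0, 0) (84, 0) (84, 31) (0, 31)]
2. ⊥bis P2·P0 via (22.55,11.33): [(0, 0) (30.7563, 0) (8.303, 31) (0, 31)]  |A|=605.4199
3. ⊥bis P2·P1 via (12.06,9.29): [(10.4743, 0) (30.7563, 0) (14.3425, 22.6617)]  |A|=229.8129
4. ⊥bis P2·P3 via (48.58,17.54): [(10.4743, 0) (30.7563, 0) (14.3425, 22.6617)]  |A|=229.8129
5. ⊥bis P2·P4 via (32.44,7.07): [(10.4743, 0) (30.7563, 0) (14.3425, 22.6617)]  |A|=229.8129
6. ⊥bis P2·P5 via (14.82,12.055): [(12.1156, 9.6157) (10.4743, 0) (30.7563, 0) (19.1779, 15.9857)]  |A|=190.838
7. ⊥bis P2·P6 via (49.625,8.835): [(12.1156, 9.6157) (10.4743, 0) (30.7563, 0) (19.1779, 15.9857)]  |A|=190.838
8. canonical 4-gon: [(12.1156, 9.6157) (10.4743, 0) (30.7563, 0) (19.1779, 15.9857)]
9. shoelace: 190.838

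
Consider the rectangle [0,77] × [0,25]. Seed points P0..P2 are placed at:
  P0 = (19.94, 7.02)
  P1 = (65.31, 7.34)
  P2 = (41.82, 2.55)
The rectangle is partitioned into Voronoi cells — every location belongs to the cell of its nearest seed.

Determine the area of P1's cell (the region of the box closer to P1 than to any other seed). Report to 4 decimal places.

Area of P1's cell: 624.3897

1. box [0,77]×[0,25]: [(0, 0) (77, 0) (77, 25) (0, 25)]
2. ⊥bis P1·P0 via (42.625,7.18): [(42.6756, 0) (77, 0) (77, 25) (42.4993, 25)]  |A|=860.3131
3. ⊥bis P1·P2 via (53.565,4.945): [(54.5734, 0) (77, 0) (77, 25) (49.4755, 25)]  |A|=624.3897
4. canonical 4-gon: [(54.5734, 0) (77, 0) (77, 25) (49.4755, 25)]
5. shoelace: 624.3897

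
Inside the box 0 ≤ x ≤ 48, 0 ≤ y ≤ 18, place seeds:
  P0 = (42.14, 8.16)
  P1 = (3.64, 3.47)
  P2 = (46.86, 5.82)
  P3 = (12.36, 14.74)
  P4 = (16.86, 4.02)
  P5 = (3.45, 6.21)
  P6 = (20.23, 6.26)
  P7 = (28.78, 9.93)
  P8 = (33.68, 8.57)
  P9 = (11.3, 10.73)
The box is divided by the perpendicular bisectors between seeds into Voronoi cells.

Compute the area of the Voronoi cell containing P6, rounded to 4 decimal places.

1. box [0,48]×[0,18]: [(0, 0) (48, 0) (48, 18) (0, 18)]
2. ⊥bis P6·P0 via (31.185,7.21): [(0, 0) (31.8102, 0) (30.2493, 18) (0, 18)]  |A|=558.5359
3. ⊥bis P6·P1 via (11.935,4.865): [(12.7532, 0) (31.8102, 0) (30.2493, 18) (9.726, 18)]  |A|=356.2231
4. ⊥bis P6·P2 via (33.545,6.04): [(12.7532, 0) (31.8102, 0) (30.2493, 18) (9.726, 18)]  |A|=356.2231
5. ⊥bis P6·P3 via (16.295,10.5): [(11.7039, 6.2392) (12.7532, 0) (31.8102, 0) (30.2493, 18) (24.3763, 18)]  |A|=270.0733
6. ⊥bis P6·P4 via (18.545,5.14): [(15.4831, 9.7465) (21.9615, 0) (31.8102, 0) (30.2493, 18) (24.3763, 18)]  |A|=211.5691
7. ⊥bis P6·P5 via (11.84,6.235): [(15.4831, 9.7465) (21.9615, 0) (31.8102, 0) (30.2493, 18) (24.3763, 18)]  |A|=211.5691
8. ⊥bis P6·P7 via (24.505,8.095): [(21.4279, 15.2637) (15.4831, 9.7465) (21.9615, 0) (27.9797, 0)]  |A|=92.7717
9. ⊥bis P6·P8 via (26.955,7.415): [(21.4279, 15.2637) (15.4831, 9.7465) (21.9615, 0) (27.9797, 0)]  |A|=92.7717
10. ⊥bis P6·P9 via (15.765,8.495): [(21.4279, 15.2637) (17.1795, 11.3209) (16.0013, 8.967) (21.9615, 0) (27.9797, 0)]  |A|=91.7026
11. canonical 5-gon: [(21.4279, 15.2637) (17.1795, 11.3209) (16.0013, 8.967) (21.9615, 0) (27.9797, 0)]
12. shoelace: 91.7026

Area of P6's cell: 91.7026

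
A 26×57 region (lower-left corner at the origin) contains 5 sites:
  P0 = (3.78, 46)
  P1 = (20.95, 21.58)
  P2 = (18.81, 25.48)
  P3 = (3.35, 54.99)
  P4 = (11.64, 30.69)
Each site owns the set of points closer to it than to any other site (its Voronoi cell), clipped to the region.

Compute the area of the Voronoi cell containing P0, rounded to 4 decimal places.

Area of P0's cell: 257.0218

1. box [0,26]×[0,57]: [(0, 0) (26, 0) (26, 57) (0, 57)]
2. ⊥bis P0·P1 via (12.365,33.79): [(0, 25.096) (26, 43.3769) (26, 57) (0, 57)]  |A|=591.8516
3. ⊥bis P0·P2 via (11.295,35.74): [(0, 27.4669) (26, 46.5108) (26, 57) (0, 57)]  |A|=520.2902
4. ⊥bis P0·P3 via (3.565,50.495): [(0, 50.3245) (0, 27.4669) (26, 46.5108) (26, 51.5681)]  |A|=362.8936
5. ⊥bis P0·P4 via (7.71,38.345): [(0, 50.3245) (0, 34.3868) (26, 47.7349) (26, 51.5681)]  |A|=257.0218
6. canonical 4-gon: [(0, 50.3245) (0, 34.3868) (26, 47.7349) (26, 51.5681)]
7. shoelace: 257.0218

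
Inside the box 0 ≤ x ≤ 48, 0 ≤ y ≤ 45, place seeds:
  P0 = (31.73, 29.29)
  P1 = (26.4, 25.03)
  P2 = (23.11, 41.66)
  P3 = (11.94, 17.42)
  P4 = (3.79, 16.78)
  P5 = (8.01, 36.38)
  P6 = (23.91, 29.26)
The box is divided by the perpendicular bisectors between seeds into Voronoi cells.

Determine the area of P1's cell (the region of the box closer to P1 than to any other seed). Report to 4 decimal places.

1. box [0,48]×[0,45]: [(0, 0) (48, 0) (48, 45) (0, 45)]
2. ⊥bis P1·P0 via (29.065,27.16): [(0, 0) (48, 0) (48, 3.469) (14.8064, 45) (0, 45)]  |A|=1470.7185
3. ⊥bis P1·P2 via (24.755,33.345): [(0, 28.4476) (0, 0) (48, 0) (48, 3.469) (24.2081, 33.2368)]  |A|=1183.2819
4. ⊥bis P1·P3 via (19.17,21.225): [(13.9196, 31.2014) (30.3403, 0) (48, 0) (48, 3.469) (24.2081, 33.2368)]  |A|=511.9626
5. ⊥bis P1·P4 via (15.095,20.905): [(13.9196, 31.2014) (30.3403, 0) (48, 0) (48, 3.469) (24.2081, 33.2368)]  |A|=511.9626
6. ⊥bis P1·P5 via (17.205,30.705): [(18.0109, 32.0108) (15.5727, 28.0603) (30.3403, 0) (48, 0) (48, 3.469) (24.2081, 33.2368)]  |A|=504.868
7. ⊥bis P1·P6 via (25.155,27.145): [(18.2069, 23.055) (30.3403, 0) (48, 0) (48, 3.469) (27.8221, 28.715)]  |A|=433.7256
8. canonical 5-gon: [(18.2069, 23.055) (30.3403, 0) (48, 0) (48, 3.469) (27.8221, 28.715)]
9. shoelace: 433.7256

Area of P1's cell: 433.7256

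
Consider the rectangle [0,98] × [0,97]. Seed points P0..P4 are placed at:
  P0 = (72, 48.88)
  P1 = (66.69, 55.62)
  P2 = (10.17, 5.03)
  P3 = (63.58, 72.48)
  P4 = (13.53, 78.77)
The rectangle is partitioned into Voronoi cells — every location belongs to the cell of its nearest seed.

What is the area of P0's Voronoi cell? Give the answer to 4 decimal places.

1. box [0,98]×[0,97]: [(0, 0) (98, 0) (98, 97) (0, 97)]
2. ⊥bis P0·P1 via (69.345,52.25): [(3.0239, 0) (98, 0) (98, 74.8254)]  |A|=3553.311
3. ⊥bis P0·P2 via (41.085,26.955): [(39.706, 28.8994) (60.2016, 0) (98, 0) (98, 74.8254)]  |A|=2727.1109
4. ⊥bis P0·P3 via (67.79,60.68): [(90.1888, 68.6714) (39.706, 28.8994) (60.2016, 0) (98, 0) (98, 71.4583)]  |A|=2713.9604
5. ⊥bis P0·P4 via (42.765,63.825): [(90.1888, 68.6714) (39.706, 28.8994) (60.2016, 0) (98, 0) (98, 71.4583)]  |A|=2713.9604
6. canonical 5-gon: [(90.1888, 68.6714) (39.706, 28.8994) (60.2016, 0) (98, 0) (98, 71.4583)]
7. shoelace: 2713.9604

Area of P0's cell: 2713.9604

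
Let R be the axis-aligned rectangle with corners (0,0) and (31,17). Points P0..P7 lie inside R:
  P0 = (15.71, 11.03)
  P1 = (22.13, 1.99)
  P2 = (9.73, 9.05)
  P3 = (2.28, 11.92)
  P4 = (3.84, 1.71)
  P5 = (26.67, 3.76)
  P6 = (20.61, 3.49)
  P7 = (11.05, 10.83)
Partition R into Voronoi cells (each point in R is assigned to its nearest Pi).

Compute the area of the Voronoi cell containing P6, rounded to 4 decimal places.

Area of P6's cell: 64.1971

1. box [0,31]×[0,17]: [(0, 0) (31, 0) (31, 17) (0, 17)]
2. ⊥bis P6·P0 via (18.16,7.26): [(6.9885, 0) (31, 0) (31, 15.6043)]  |A|=187.3414
3. ⊥bis P6·P1 via (21.37,2.74): [(6.9885, 0) (18.6661, 0) (31, 12.4984) (31, 15.6043)]  |A|=110.2641
4. ⊥bis P6·P2 via (15.17,6.27): [(14.4408, 4.843) (11.9658, 0) (18.6661, 0) (31, 12.4984) (31, 15.6043)]  |A|=98.2114
5. ⊥bis P6·P3 via (11.445,7.705): [(14.4408, 4.843) (11.9658, 0) (18.6661, 0) (31, 12.4984) (31, 15.6043)]  |A|=98.2114
6. ⊥bis P6·P4 via (12.225,2.6): [(14.4408, 4.843) (12.4089, 0.8671) (12.501, 0) (18.6661, 0) (31, 12.4984) (31, 15.6043)]  |A|=97.9795
7. ⊥bis P6·P5 via (23.64,3.625): [(23.3284, 10.6188) (14.4408, 4.843) (12.4089, 0.8671) (12.501, 0) (18.6661, 0) (23.5797, 4.9791)]  |A|=64.1971
8. ⊥bis P6·P7 via (15.83,7.16): [(23.3284, 10.6188) (14.4408, 4.843) (12.4089, 0.8671) (12.501, 0) (18.6661, 0) (23.5797, 4.9791)]  |A|=64.1971
9. canonical 6-gon: [(23.3284, 10.6188) (14.4408, 4.843) (12.4089, 0.8671) (12.501, 0) (18.6661, 0) (23.5797, 4.9791)]
10. shoelace: 64.1971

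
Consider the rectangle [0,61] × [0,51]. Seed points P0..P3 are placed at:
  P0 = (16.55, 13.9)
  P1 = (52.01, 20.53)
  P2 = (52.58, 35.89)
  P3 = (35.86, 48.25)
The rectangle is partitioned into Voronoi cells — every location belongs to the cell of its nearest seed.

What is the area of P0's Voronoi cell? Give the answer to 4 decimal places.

Area of P0's cell: 1258.5692

1. box [0,61]×[0,51]: [(0, 0) (61, 0) (61, 51) (0, 51)]
2. ⊥bis P0·P1 via (34.28,17.215): [(0, 0) (37.4987, 0) (27.9632, 51) (0, 51)]  |A|=1669.2781
3. ⊥bis P0·P2 via (34.565,24.895): [(0, 0) (37.4987, 0) (32.084, 28.96) (18.6325, 51) (0, 51)]  |A|=1566.4538
4. ⊥bis P0·P3 via (26.205,31.075): [(0, 45.8063) (0, 0) (37.4987, 0) (32.3326, 27.6303)]  |A|=1258.5692
5. canonical 4-gon: [(0, 45.8063) (0, 0) (37.4987, 0) (32.3326, 27.6303)]
6. shoelace: 1258.5692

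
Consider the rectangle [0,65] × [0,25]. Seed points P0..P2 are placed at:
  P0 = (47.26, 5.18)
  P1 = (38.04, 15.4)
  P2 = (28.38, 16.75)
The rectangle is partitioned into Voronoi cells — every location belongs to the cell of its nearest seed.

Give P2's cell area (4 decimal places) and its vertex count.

1. box [0,65]×[0,25]: [(0, 0) (65, 0) (65, 25) (0, 25)]
2. ⊥bis P2·P0 via (37.82,10.965): [(0, 0) (31.1005, 0) (46.4209, 25) (0, 25)]  |A|=969.0169
3. ⊥bis P2·P1 via (33.21,16.075): [(0, 0) (30.9635, 0) (34.4573, 25) (0, 25)]  |A|=817.7597
4. canonical 4-gon: [(0, 0) (30.9635, 0) (34.4573, 25) (0, 25)]
5. shoelace: 817.7597

Area of P2's cell: 817.7597 (4 vertices)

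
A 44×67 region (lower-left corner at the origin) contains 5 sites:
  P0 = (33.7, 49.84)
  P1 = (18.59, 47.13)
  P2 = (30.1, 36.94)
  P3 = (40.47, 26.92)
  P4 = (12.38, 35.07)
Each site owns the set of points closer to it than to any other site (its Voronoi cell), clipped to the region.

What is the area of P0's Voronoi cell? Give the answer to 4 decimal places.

Area of P0's cell: 466.8108

1. box [0,44]×[0,67]: [(0, 0) (44, 0) (44, 67) (0, 67)]
2. ⊥bis P0·P1 via (26.145,48.485): [(34.8409, 0) (44, 0) (44, 67) (22.8243, 67)]  |A|=1016.2171
3. ⊥bis P0·P2 via (31.9,43.39): [(26.8037, 44.8122) (44, 40.0133) (44, 67) (22.8243, 67)]  |A|=466.9566
4. ⊥bis P0·P3 via (37.085,38.38): [(26.8037, 44.8122) (43.2875, 40.2121) (44, 40.4225) (44, 67) (22.8243, 67)]  |A|=466.8108
5. ⊥bis P0·P4 via (23.04,42.455): [(26.8037, 44.8122) (43.2875, 40.2121) (44, 40.4225) (44, 67) (22.8243, 67)]  |A|=466.8108
6. canonical 5-gon: [(26.8037, 44.8122) (43.2875, 40.2121) (44, 40.4225) (44, 67) (22.8243, 67)]
7. shoelace: 466.8108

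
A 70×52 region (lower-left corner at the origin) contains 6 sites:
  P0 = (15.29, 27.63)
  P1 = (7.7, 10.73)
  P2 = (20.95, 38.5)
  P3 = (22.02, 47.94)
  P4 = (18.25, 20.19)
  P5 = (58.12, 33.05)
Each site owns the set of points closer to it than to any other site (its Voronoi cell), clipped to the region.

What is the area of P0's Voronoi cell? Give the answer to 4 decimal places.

Area of P0's cell: 317.5820

1. box [0,70]×[0,52]: [(0, 0) (70, 0) (70, 52) (0, 52)]
2. ⊥bis P0·P1 via (11.495,19.18): [(0, 24.3425) (54.2015, 0) (70, 0) (70, 52) (0, 52)]  |A|=2980.2992
3. ⊥bis P0·P2 via (18.12,33.065): [(0, 42.5001) (0, 24.3425) (54.2015, 0) (70, 0) (70, 6.0511)]  |A|=1039.5911
4. ⊥bis P0·P3 via (18.655,37.785): [(0, 42.5001) (0, 24.3425) (54.2015, 0) (70, 0) (70, 6.0511)]  |A|=1039.5911
5. ⊥bis P0·P4 via (16.77,23.91): [(27.5021, 28.1798) (0, 42.5001) (0, 24.3425) (8.3882, 20.5753)]  |A|=317.582
6. ⊥bis P0·P5 via (36.705,30.34): [(27.5021, 28.1798) (0, 42.5001) (0, 24.3425) (8.3882, 20.5753)]  |A|=317.582
7. canonical 4-gon: [(27.5021, 28.1798) (0, 42.5001) (0, 24.3425) (8.3882, 20.5753)]
8. shoelace: 317.582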